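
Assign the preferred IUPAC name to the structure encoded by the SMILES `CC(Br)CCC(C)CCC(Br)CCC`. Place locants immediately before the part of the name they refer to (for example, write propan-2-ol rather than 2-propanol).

2,8-dibromo-5-methylundecane

The longest continuous carbon chain has 11 atoms, so the parent hydride is undecane.
Number the chain so that the substituent locant set {2,5,8} is lower than {4,7,10} at the first point of difference.
With this numbering: bromo groups at C-2 and C-8; a methyl group at C-5.
The substituents are ordered alphabetically, ignoring any di-/tri- multipliers.
Putting it together: 2,8-dibromo-5-methylundecane.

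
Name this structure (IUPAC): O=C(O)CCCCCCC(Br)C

8-bromononanoic acid

The longest carbon chain that includes the –COOH group has 9 carbons, so the parent hydride is nonane.
A carboxylic acid (terminal –COOH) is the principal characteristic group, giving the suffix -oic acid.
The numbering direction is chosen so that the carboxylic acid carbon is C-1 by definition.
This places a bromo group at C-8.
The name is 8-bromononanoic acid.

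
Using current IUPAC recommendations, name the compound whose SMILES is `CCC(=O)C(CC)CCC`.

The longest carbon chain that includes the carbonyl has 7 carbons, so the parent hydride is heptane.
The principal characteristic group is a ketone (C=O on an internal carbon), named with the suffix -one.
Choose the numbering such that numbering from this end puts the carbonyl group at C-3 rather than C-5.
This places the carbonyl at C-3; an ethyl group at C-4.
Assembling the pieces gives 4-ethylheptan-3-one.

4-ethylheptan-3-one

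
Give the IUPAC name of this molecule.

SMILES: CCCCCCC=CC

non-2-ene

The longest carbon chain that includes the multiple bond has 9 carbons, so the parent hydride is nonane.
The chain contains a C=C double bond, so the unsaturation ending is -ene.
The numbering direction is chosen so that numbering from this end puts the double bond at C-2 rather than C-7.
This places the double bond between C-2 and C-3.
Putting it together: non-2-ene.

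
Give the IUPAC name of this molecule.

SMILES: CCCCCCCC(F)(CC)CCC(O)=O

4-ethyl-4-fluoroundecanoic acid

Counting along the main chain through the –COOH group gives 11 carbons: the parent is undecane.
The highest-priority functional group is a carboxylic acid (terminal –COOH), so the name ends in -oic acid.
Choose the numbering such that the carboxylic acid carbon is C-1 by definition.
With this numbering: an ethyl group at C-4; a fluoro group at C-4.
The substituents are ordered alphabetically, ignoring any di-/tri- multipliers.
Putting it together: 4-ethyl-4-fluoroundecanoic acid.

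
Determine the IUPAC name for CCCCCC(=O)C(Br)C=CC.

4-bromodec-2-en-5-one

Counting along the main chain through the carbonyl and the multiple bond gives 10 carbons: the parent is decane.
The highest-priority functional group is a ketone (C=O on an internal carbon), so the name ends in -one.
There is one C=C double bond, indicated by the ending -ene.
Choose the numbering such that numbering from this end puts the carbonyl group at C-5 rather than C-6.
This places the carbonyl at C-5; the double bond between C-2 and C-3; a bromo group at C-4.
Putting it together: 4-bromodec-2-en-5-one.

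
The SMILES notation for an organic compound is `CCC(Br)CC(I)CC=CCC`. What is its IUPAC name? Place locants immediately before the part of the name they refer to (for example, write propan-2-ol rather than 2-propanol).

Counting along the main chain through the multiple bond gives 10 carbons: the parent is decane.
There is one C=C double bond, indicated by the ending -ene.
Number the chain so that numbering from this end puts the double bond at C-3 rather than C-7.
This places the double bond between C-3 and C-4; a bromo group at C-8; an iodo group at C-6.
Substituent prefixes are cited in alphabetical order (multiplying prefixes like di-/tri- are ignored for ordering).
Putting it together: 8-bromo-6-iododec-3-ene.

8-bromo-6-iododec-3-ene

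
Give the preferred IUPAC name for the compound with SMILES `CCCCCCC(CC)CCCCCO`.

6-ethyldodecan-1-ol

Counting along the main chain through the –OH group gives 12 carbons: the parent is dodecane.
The highest-priority functional group is an alcohol (–OH), so the name ends in -ol.
The numbering direction is chosen so that numbering from this end puts the hydroxyl group at C-1 rather than C-12.
This places the hydroxyl at C-1; an ethyl group at C-6.
The name is 6-ethyldodecan-1-ol.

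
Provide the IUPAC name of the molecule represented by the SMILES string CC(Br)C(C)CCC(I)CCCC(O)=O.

9-bromo-5-iodo-8-methyldecanoic acid

Counting along the main chain through the –COOH group gives 10 carbons: the parent is decane.
The principal characteristic group is a carboxylic acid (terminal –COOH), named with the suffix -oic acid.
Number the chain so that the carboxylic acid carbon is C-1 by definition.
With this numbering: a bromo group at C-9; an iodo group at C-5; a methyl group at C-8.
The substituents are ordered alphabetically, ignoring any di-/tri- multipliers.
The name is 9-bromo-5-iodo-8-methyldecanoic acid.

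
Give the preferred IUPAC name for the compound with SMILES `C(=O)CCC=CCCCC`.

non-4-enal

The longest carbon chain that includes the –CHO group and the multiple bond has 9 carbons, so the parent hydride is nonane.
The principal characteristic group is an aldehyde (terminal –CHO), named with the suffix -al.
A C=C double bond in the chain gives the infix -ene-.
Choose the numbering such that the aldehyde carbon is C-1 by definition.
That gives the double bond between C-4 and C-5.
Putting it together: non-4-enal.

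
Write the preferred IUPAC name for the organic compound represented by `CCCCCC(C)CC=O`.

The longest carbon chain that includes the –CHO group has 8 carbons, so the parent hydride is octane.
The principal characteristic group is an aldehyde (terminal –CHO), named with the suffix -al.
Choose the numbering such that the aldehyde carbon is C-1 by definition.
With this numbering: a methyl group at C-3.
The name is 3-methyloctanal.

3-methyloctanal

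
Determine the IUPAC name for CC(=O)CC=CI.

5-iodopent-4-en-2-one

The longest chain bearing the carbonyl and the multiple bond is 5 carbons long (pentane).
The principal characteristic group is a ketone (C=O on an internal carbon), named with the suffix -one.
There is one C=C double bond, indicated by the ending -ene.
Number the chain so that numbering from this end puts the carbonyl group at C-2 rather than C-4.
That gives the carbonyl at C-2; the double bond between C-4 and C-5; an iodo group at C-5.
The name is 5-iodopent-4-en-2-one.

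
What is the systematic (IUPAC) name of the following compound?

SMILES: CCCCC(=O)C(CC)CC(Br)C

The longest carbon chain that includes the carbonyl has 9 carbons, so the parent hydride is nonane.
The highest-priority functional group is a ketone (C=O on an internal carbon), so the name ends in -one.
The numbering direction is chosen so that the substituent locant set {2,4} is lower than {6,8} at the first point of difference.
With this numbering: the carbonyl at C-5; a bromo group at C-2; an ethyl group at C-4.
Substituent prefixes are cited in alphabetical order (multiplying prefixes like di-/tri- are ignored for ordering).
Putting it together: 2-bromo-4-ethylnonan-5-one.

2-bromo-4-ethylnonan-5-one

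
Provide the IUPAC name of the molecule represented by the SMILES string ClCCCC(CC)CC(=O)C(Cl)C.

Counting along the main chain through the carbonyl gives 8 carbons: the parent is octane.
The principal characteristic group is a ketone (C=O on an internal carbon), named with the suffix -one.
Number the chain so that numbering from this end puts the carbonyl group at C-3 rather than C-6.
This places the carbonyl at C-3; chloro groups at C-2 and C-8; an ethyl group at C-5.
The substituents are ordered alphabetically, ignoring any di-/tri- multipliers.
The name is 2,8-dichloro-5-ethyloctan-3-one.

2,8-dichloro-5-ethyloctan-3-one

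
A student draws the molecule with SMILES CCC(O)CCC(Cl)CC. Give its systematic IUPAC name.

6-chlorooctan-3-ol

The longest carbon chain that includes the –OH group has 8 carbons, so the parent hydride is octane.
The highest-priority functional group is an alcohol (–OH), so the name ends in -ol.
Choose the numbering such that numbering from this end puts the hydroxyl group at C-3 rather than C-6.
This places the hydroxyl at C-3; a chloro group at C-6.
Assembling the pieces gives 6-chlorooctan-3-ol.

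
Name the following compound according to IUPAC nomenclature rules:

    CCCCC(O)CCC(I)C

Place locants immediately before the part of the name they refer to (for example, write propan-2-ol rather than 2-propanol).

2-iodononan-5-ol

The longest carbon chain that includes the –OH group has 9 carbons, so the parent hydride is nonane.
The principal characteristic group is an alcohol (–OH), named with the suffix -ol.
Choose the numbering such that the substituent locant set {2} is lower than {8} at the first point of difference.
That gives the hydroxyl at C-5; an iodo group at C-2.
Assembling the pieces gives 2-iodononan-5-ol.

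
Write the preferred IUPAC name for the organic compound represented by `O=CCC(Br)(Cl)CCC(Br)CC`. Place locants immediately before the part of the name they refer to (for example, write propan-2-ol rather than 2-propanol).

3,6-dibromo-3-chlorooctanal

The longest carbon chain that includes the –CHO group has 8 carbons, so the parent hydride is octane.
The highest-priority functional group is an aldehyde (terminal –CHO), so the name ends in -al.
Choose the numbering such that the aldehyde carbon is C-1 by definition.
With this numbering: bromo groups at C-3 and C-6; a chloro group at C-3.
The substituents are ordered alphabetically, ignoring any di-/tri- multipliers.
Assembling the pieces gives 3,6-dibromo-3-chlorooctanal.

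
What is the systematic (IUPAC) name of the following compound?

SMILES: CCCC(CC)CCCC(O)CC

7-ethyldecan-3-ol

Counting along the main chain through the –OH group gives 10 carbons: the parent is decane.
The highest-priority functional group is an alcohol (–OH), so the name ends in -ol.
The numbering direction is chosen so that numbering from this end puts the hydroxyl group at C-3 rather than C-8.
That gives the hydroxyl at C-3; an ethyl group at C-7.
The name is 7-ethyldecan-3-ol.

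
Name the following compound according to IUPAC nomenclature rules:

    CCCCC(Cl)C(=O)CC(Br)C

The longest chain bearing the carbonyl is 9 carbons long (nonane).
A ketone (C=O on an internal carbon) is the principal characteristic group, giving the suffix -one.
Number the chain so that numbering from this end puts the carbonyl group at C-4 rather than C-6.
With this numbering: the carbonyl at C-4; a bromo group at C-2; a chloro group at C-5.
Prefixes are listed alphabetically: bromo, chloro.
Putting it together: 2-bromo-5-chlorononan-4-one.

2-bromo-5-chlorononan-4-one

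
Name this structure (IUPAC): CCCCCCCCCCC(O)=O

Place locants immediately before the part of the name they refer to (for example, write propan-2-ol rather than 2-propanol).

undecanoic acid

The longest chain bearing the –COOH group is 11 carbons long (undecane).
The principal characteristic group is a carboxylic acid (terminal –COOH), named with the suffix -oic acid.
Number the chain so that the carboxylic acid carbon is C-1 by definition.
Assembling the pieces gives undecanoic acid.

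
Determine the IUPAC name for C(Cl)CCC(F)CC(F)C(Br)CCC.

7-bromo-1-chloro-4,6-difluorodecane

The longest continuous carbon chain has 10 atoms, so the parent hydride is decane.
Choose the numbering such that the substituent locant set {1,4,6,7} is lower than {4,5,7,10} at the first point of difference.
With this numbering: a bromo group at C-7; a chloro group at C-1; fluoro groups at C-4 and C-6.
The substituents are ordered alphabetically, ignoring any di-/tri- multipliers.
Assembling the pieces gives 7-bromo-1-chloro-4,6-difluorodecane.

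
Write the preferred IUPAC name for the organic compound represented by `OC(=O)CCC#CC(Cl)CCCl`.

The longest carbon chain that includes the –COOH group and the multiple bond has 8 carbons, so the parent hydride is octane.
The highest-priority functional group is a carboxylic acid (terminal –COOH), so the name ends in -oic acid.
A C≡C triple bond in the chain gives the infix -yne-.
Choose the numbering such that the carboxylic acid carbon is C-1 by definition.
This places the triple bond between C-4 and C-5; chloro groups at C-6 and C-8.
Assembling the pieces gives 6,8-dichlorooct-4-ynoic acid.

6,8-dichlorooct-4-ynoic acid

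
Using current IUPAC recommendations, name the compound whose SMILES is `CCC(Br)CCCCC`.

The longest continuous carbon chain has 8 atoms, so the parent hydride is octane.
The numbering direction is chosen so that the substituent locant set {3} is lower than {6} at the first point of difference.
This places a bromo group at C-3.
Putting it together: 3-bromooctane.

3-bromooctane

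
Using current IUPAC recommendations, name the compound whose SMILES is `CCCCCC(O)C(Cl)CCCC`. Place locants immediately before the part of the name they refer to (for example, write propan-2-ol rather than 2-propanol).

The longest chain bearing the –OH group is 11 carbons long (undecane).
The highest-priority functional group is an alcohol (–OH), so the name ends in -ol.
Choose the numbering such that the substituent locant set {5} is lower than {7} at the first point of difference.
With this numbering: the hydroxyl at C-6; a chloro group at C-5.
Assembling the pieces gives 5-chloroundecan-6-ol.

5-chloroundecan-6-ol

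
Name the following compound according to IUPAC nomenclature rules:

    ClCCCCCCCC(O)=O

8-chlorooctanoic acid

The longest chain bearing the –COOH group is 8 carbons long (octane).
The principal characteristic group is a carboxylic acid (terminal –COOH), named with the suffix -oic acid.
The numbering direction is chosen so that the carboxylic acid carbon is C-1 by definition.
That gives a chloro group at C-8.
The name is 8-chlorooctanoic acid.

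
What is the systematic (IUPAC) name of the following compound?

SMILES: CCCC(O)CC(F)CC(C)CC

6-fluoro-8-methyldecan-4-ol

Counting along the main chain through the –OH group gives 10 carbons: the parent is decane.
An alcohol (–OH) is the principal characteristic group, giving the suffix -ol.
The numbering direction is chosen so that numbering from this end puts the hydroxyl group at C-4 rather than C-7.
This places the hydroxyl at C-4; a fluoro group at C-6; a methyl group at C-8.
Prefixes are listed alphabetically: fluoro, methyl.
Assembling the pieces gives 6-fluoro-8-methyldecan-4-ol.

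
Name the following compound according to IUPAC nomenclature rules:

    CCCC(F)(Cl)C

The parent chain contains 5 carbons (pentane).
Number the chain so that the substituent locant set {2,2} is lower than {4,4} at the first point of difference.
That gives a chloro group at C-2; a fluoro group at C-2.
The substituents are ordered alphabetically, ignoring any di-/tri- multipliers.
Assembling the pieces gives 2-chloro-2-fluoropentane.

2-chloro-2-fluoropentane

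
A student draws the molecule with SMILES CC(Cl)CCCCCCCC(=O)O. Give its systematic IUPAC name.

9-chlorodecanoic acid

Counting along the main chain through the –COOH group gives 10 carbons: the parent is decane.
The highest-priority functional group is a carboxylic acid (terminal –COOH), so the name ends in -oic acid.
Choose the numbering such that the carboxylic acid carbon is C-1 by definition.
This places a chloro group at C-9.
Putting it together: 9-chlorodecanoic acid.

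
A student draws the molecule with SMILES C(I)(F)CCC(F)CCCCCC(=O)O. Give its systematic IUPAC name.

Counting along the main chain through the –COOH group gives 10 carbons: the parent is decane.
The highest-priority functional group is a carboxylic acid (terminal –COOH), so the name ends in -oic acid.
Choose the numbering such that the carboxylic acid carbon is C-1 by definition.
That gives fluoro groups at C-7 and C-10; an iodo group at C-10.
Substituent prefixes are cited in alphabetical order (multiplying prefixes like di-/tri- are ignored for ordering).
The name is 7,10-difluoro-10-iododecanoic acid.

7,10-difluoro-10-iododecanoic acid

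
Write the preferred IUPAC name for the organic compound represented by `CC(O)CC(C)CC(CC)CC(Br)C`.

8-bromo-6-ethyl-4-methylnonan-2-ol

The longest carbon chain that includes the –OH group has 9 carbons, so the parent hydride is nonane.
An alcohol (–OH) is the principal characteristic group, giving the suffix -ol.
The numbering direction is chosen so that numbering from this end puts the hydroxyl group at C-2 rather than C-8.
With this numbering: the hydroxyl at C-2; a bromo group at C-8; an ethyl group at C-6; a methyl group at C-4.
The substituents are ordered alphabetically, ignoring any di-/tri- multipliers.
The name is 8-bromo-6-ethyl-4-methylnonan-2-ol.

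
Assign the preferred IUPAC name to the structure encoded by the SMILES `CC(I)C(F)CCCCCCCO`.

8-fluoro-9-iododecan-1-ol

The longest carbon chain that includes the –OH group has 10 carbons, so the parent hydride is decane.
The principal characteristic group is an alcohol (–OH), named with the suffix -ol.
Number the chain so that numbering from this end puts the hydroxyl group at C-1 rather than C-10.
With this numbering: the hydroxyl at C-1; a fluoro group at C-8; an iodo group at C-9.
Prefixes are listed alphabetically: fluoro, iodo.
Putting it together: 8-fluoro-9-iododecan-1-ol.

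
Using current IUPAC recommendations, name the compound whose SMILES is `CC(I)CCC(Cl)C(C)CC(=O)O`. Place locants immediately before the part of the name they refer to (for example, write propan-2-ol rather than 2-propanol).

The longest chain bearing the –COOH group is 8 carbons long (octane).
The highest-priority functional group is a carboxylic acid (terminal –COOH), so the name ends in -oic acid.
Number the chain so that the carboxylic acid carbon is C-1 by definition.
With this numbering: a chloro group at C-4; an iodo group at C-7; a methyl group at C-3.
Prefixes are listed alphabetically: chloro, iodo, methyl.
The name is 4-chloro-7-iodo-3-methyloctanoic acid.

4-chloro-7-iodo-3-methyloctanoic acid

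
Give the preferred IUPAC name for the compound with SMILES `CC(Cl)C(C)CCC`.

The parent chain contains 6 carbons (hexane).
Choose the numbering such that the substituent locant set {2,3} is lower than {4,5} at the first point of difference.
That gives a chloro group at C-2; a methyl group at C-3.
Substituent prefixes are cited in alphabetical order (multiplying prefixes like di-/tri- are ignored for ordering).
The name is 2-chloro-3-methylhexane.

2-chloro-3-methylhexane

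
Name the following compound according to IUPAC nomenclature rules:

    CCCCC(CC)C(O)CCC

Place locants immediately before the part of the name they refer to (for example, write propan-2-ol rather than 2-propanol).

The longest chain bearing the –OH group is 9 carbons long (nonane).
The principal characteristic group is an alcohol (–OH), named with the suffix -ol.
Choose the numbering such that numbering from this end puts the hydroxyl group at C-4 rather than C-6.
With this numbering: the hydroxyl at C-4; an ethyl group at C-5.
The name is 5-ethylnonan-4-ol.

5-ethylnonan-4-ol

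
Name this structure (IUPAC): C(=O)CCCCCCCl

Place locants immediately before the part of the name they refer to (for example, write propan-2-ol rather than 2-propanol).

The longest chain bearing the –CHO group is 7 carbons long (heptane).
The principal characteristic group is an aldehyde (terminal –CHO), named with the suffix -al.
The numbering direction is chosen so that the aldehyde carbon is C-1 by definition.
That gives a chloro group at C-7.
Assembling the pieces gives 7-chloroheptanal.

7-chloroheptanal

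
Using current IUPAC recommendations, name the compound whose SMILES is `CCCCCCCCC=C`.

Counting along the main chain through the multiple bond gives 10 carbons: the parent is decane.
A C=C double bond in the chain gives the infix -ene-.
Number the chain so that numbering from this end puts the double bond at C-1 rather than C-9.
That gives the double bond between C-1 and C-2.
Putting it together: dec-1-ene.

dec-1-ene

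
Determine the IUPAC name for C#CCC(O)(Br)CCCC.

4-bromooct-1-yn-4-ol

The longest carbon chain that includes the –OH group and the multiple bond has 8 carbons, so the parent hydride is octane.
The highest-priority functional group is an alcohol (–OH), so the name ends in -ol.
A C≡C triple bond in the chain gives the infix -yne-.
Choose the numbering such that numbering from this end puts the hydroxyl group at C-4 rather than C-5.
This places the hydroxyl at C-4; the triple bond between C-1 and C-2; a bromo group at C-4.
Assembling the pieces gives 4-bromooct-1-yn-4-ol.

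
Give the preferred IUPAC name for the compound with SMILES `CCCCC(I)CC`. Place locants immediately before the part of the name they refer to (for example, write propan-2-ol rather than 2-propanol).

The parent chain contains 7 carbons (heptane).
Choose the numbering such that the substituent locant set {3} is lower than {5} at the first point of difference.
That gives an iodo group at C-3.
Assembling the pieces gives 3-iodoheptane.

3-iodoheptane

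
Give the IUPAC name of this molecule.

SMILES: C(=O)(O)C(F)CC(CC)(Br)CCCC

The longest chain bearing the –COOH group is 8 carbons long (octane).
A carboxylic acid (terminal –COOH) is the principal characteristic group, giving the suffix -oic acid.
The numbering direction is chosen so that the carboxylic acid carbon is C-1 by definition.
With this numbering: a bromo group at C-4; an ethyl group at C-4; a fluoro group at C-2.
Prefixes are listed alphabetically: bromo, ethyl, fluoro.
Putting it together: 4-bromo-4-ethyl-2-fluorooctanoic acid.

4-bromo-4-ethyl-2-fluorooctanoic acid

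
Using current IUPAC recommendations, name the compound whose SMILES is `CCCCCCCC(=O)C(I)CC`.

The longest chain bearing the carbonyl is 11 carbons long (undecane).
The highest-priority functional group is a ketone (C=O on an internal carbon), so the name ends in -one.
Choose the numbering such that numbering from this end puts the carbonyl group at C-4 rather than C-8.
That gives the carbonyl at C-4; an iodo group at C-3.
The name is 3-iodoundecan-4-one.

3-iodoundecan-4-one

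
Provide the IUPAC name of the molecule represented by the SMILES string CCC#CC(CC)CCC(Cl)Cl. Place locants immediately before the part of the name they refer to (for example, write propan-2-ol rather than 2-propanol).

The longest carbon chain that includes the multiple bond has 8 carbons, so the parent hydride is octane.
The chain contains a C≡C triple bond, so the unsaturation ending is -yne.
The numbering direction is chosen so that numbering from this end puts the triple bond at C-3 rather than C-5.
This places the triple bond between C-3 and C-4; two chloro groups at C-8; an ethyl group at C-5.
Prefixes are listed alphabetically: chloro, ethyl.
The name is 8,8-dichloro-5-ethyloct-3-yne.

8,8-dichloro-5-ethyloct-3-yne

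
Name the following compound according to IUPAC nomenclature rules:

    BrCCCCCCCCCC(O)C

11-bromoundecan-2-ol

Counting along the main chain through the –OH group gives 11 carbons: the parent is undecane.
The highest-priority functional group is an alcohol (–OH), so the name ends in -ol.
The numbering direction is chosen so that numbering from this end puts the hydroxyl group at C-2 rather than C-10.
With this numbering: the hydroxyl at C-2; a bromo group at C-11.
Putting it together: 11-bromoundecan-2-ol.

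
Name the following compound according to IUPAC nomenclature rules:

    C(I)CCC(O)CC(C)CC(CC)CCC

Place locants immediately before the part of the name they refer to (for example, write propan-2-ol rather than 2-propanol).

8-ethyl-1-iodo-6-methylundecan-4-ol

Counting along the main chain through the –OH group gives 11 carbons: the parent is undecane.
The highest-priority functional group is an alcohol (–OH), so the name ends in -ol.
The numbering direction is chosen so that numbering from this end puts the hydroxyl group at C-4 rather than C-8.
That gives the hydroxyl at C-4; an ethyl group at C-8; an iodo group at C-1; a methyl group at C-6.
Prefixes are listed alphabetically: ethyl, iodo, methyl.
Putting it together: 8-ethyl-1-iodo-6-methylundecan-4-ol.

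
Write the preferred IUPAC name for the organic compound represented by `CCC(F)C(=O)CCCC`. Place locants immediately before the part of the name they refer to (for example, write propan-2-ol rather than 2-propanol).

3-fluorooctan-4-one

The longest chain bearing the carbonyl is 8 carbons long (octane).
The highest-priority functional group is a ketone (C=O on an internal carbon), so the name ends in -one.
Choose the numbering such that numbering from this end puts the carbonyl group at C-4 rather than C-5.
That gives the carbonyl at C-4; a fluoro group at C-3.
Assembling the pieces gives 3-fluorooctan-4-one.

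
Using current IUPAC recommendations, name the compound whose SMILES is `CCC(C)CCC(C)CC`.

3,6-dimethyloctane

The longest carbon chain is 8 atoms: the parent is octane.
The molecule is symmetric, so either numbering direction gives the same locants.
This places methyl groups at C-3 and C-6.
Putting it together: 3,6-dimethyloctane.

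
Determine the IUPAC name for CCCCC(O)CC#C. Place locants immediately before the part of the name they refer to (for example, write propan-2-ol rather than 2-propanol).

The longest chain bearing the –OH group and the multiple bond is 8 carbons long (octane).
An alcohol (–OH) is the principal characteristic group, giving the suffix -ol.
The chain contains a C≡C triple bond, so the unsaturation ending is -yne.
Number the chain so that numbering from this end puts the hydroxyl group at C-4 rather than C-5.
This places the hydroxyl at C-4; the triple bond between C-1 and C-2.
Assembling the pieces gives oct-1-yn-4-ol.

oct-1-yn-4-ol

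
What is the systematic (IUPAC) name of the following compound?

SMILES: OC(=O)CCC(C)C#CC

4-methylhept-5-ynoic acid

The longest carbon chain that includes the –COOH group and the multiple bond has 7 carbons, so the parent hydride is heptane.
A carboxylic acid (terminal –COOH) is the principal characteristic group, giving the suffix -oic acid.
The chain contains a C≡C triple bond, so the unsaturation ending is -yne.
Choose the numbering such that the carboxylic acid carbon is C-1 by definition.
This places the triple bond between C-5 and C-6; a methyl group at C-4.
Assembling the pieces gives 4-methylhept-5-ynoic acid.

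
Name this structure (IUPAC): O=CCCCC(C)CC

The longest chain bearing the –CHO group is 7 carbons long (heptane).
The principal characteristic group is an aldehyde (terminal –CHO), named with the suffix -al.
Choose the numbering such that the aldehyde carbon is C-1 by definition.
That gives a methyl group at C-5.
The name is 5-methylheptanal.

5-methylheptanal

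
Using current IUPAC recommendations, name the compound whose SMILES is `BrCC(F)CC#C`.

5-bromo-4-fluoropent-1-yne

The longest carbon chain that includes the multiple bond has 5 carbons, so the parent hydride is pentane.
There is one C≡C triple bond, indicated by the ending -yne.
Choose the numbering such that numbering from this end puts the triple bond at C-1 rather than C-4.
With this numbering: the triple bond between C-1 and C-2; a bromo group at C-5; a fluoro group at C-4.
Substituent prefixes are cited in alphabetical order (multiplying prefixes like di-/tri- are ignored for ordering).
Assembling the pieces gives 5-bromo-4-fluoropent-1-yne.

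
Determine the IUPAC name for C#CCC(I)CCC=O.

The longest chain bearing the –CHO group and the multiple bond is 7 carbons long (heptane).
An aldehyde (terminal –CHO) is the principal characteristic group, giving the suffix -al.
A C≡C triple bond in the chain gives the infix -yne-.
Choose the numbering such that the aldehyde carbon is C-1 by definition.
With this numbering: the triple bond between C-6 and C-7; an iodo group at C-4.
Assembling the pieces gives 4-iodohept-6-ynal.

4-iodohept-6-ynal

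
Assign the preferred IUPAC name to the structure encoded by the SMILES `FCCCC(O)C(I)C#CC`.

1-fluoro-5-iodooct-6-yn-4-ol

The longest chain bearing the –OH group and the multiple bond is 8 carbons long (octane).
An alcohol (–OH) is the principal characteristic group, giving the suffix -ol.
A C≡C triple bond in the chain gives the infix -yne-.
Number the chain so that numbering from this end puts the hydroxyl group at C-4 rather than C-5.
That gives the hydroxyl at C-4; the triple bond between C-6 and C-7; a fluoro group at C-1; an iodo group at C-5.
The substituents are ordered alphabetically, ignoring any di-/tri- multipliers.
The name is 1-fluoro-5-iodooct-6-yn-4-ol.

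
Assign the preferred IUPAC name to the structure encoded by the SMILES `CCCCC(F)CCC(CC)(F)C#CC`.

Counting along the main chain through the multiple bond gives 11 carbons: the parent is undecane.
The chain contains a C≡C triple bond, so the unsaturation ending is -yne.
Choose the numbering such that numbering from this end puts the triple bond at C-2 rather than C-9.
That gives the triple bond between C-2 and C-3; an ethyl group at C-4; fluoro groups at C-4 and C-7.
Prefixes are listed alphabetically: ethyl, fluoro.
The name is 4-ethyl-4,7-difluoroundec-2-yne.

4-ethyl-4,7-difluoroundec-2-yne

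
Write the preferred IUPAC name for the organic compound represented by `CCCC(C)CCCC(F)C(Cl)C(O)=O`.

2-chloro-3-fluoro-7-methyldecanoic acid

The longest chain bearing the –COOH group is 10 carbons long (decane).
The principal characteristic group is a carboxylic acid (terminal –COOH), named with the suffix -oic acid.
Choose the numbering such that the carboxylic acid carbon is C-1 by definition.
This places a chloro group at C-2; a fluoro group at C-3; a methyl group at C-7.
Prefixes are listed alphabetically: chloro, fluoro, methyl.
Assembling the pieces gives 2-chloro-3-fluoro-7-methyldecanoic acid.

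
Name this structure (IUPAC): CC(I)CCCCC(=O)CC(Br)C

2-bromo-9-iododecan-4-one

The longest chain bearing the carbonyl is 10 carbons long (decane).
The highest-priority functional group is a ketone (C=O on an internal carbon), so the name ends in -one.
Number the chain so that numbering from this end puts the carbonyl group at C-4 rather than C-7.
This places the carbonyl at C-4; a bromo group at C-2; an iodo group at C-9.
The substituents are ordered alphabetically, ignoring any di-/tri- multipliers.
Assembling the pieces gives 2-bromo-9-iododecan-4-one.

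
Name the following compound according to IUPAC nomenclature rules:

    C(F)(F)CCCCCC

1,1-difluoroheptane

The longest carbon chain is 7 atoms: the parent is heptane.
Choose the numbering such that the substituent locant set {1,1} is lower than {7,7} at the first point of difference.
With this numbering: two fluoro groups at C-1.
Putting it together: 1,1-difluoroheptane.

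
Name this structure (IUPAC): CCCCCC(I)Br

1-bromo-1-iodohexane

The longest continuous carbon chain has 6 atoms, so the parent hydride is hexane.
Choose the numbering such that the substituent locant set {1,1} is lower than {6,6} at the first point of difference.
That gives a bromo group at C-1; an iodo group at C-1.
Substituent prefixes are cited in alphabetical order (multiplying prefixes like di-/tri- are ignored for ordering).
Putting it together: 1-bromo-1-iodohexane.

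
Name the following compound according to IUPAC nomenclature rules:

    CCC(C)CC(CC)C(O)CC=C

The longest carbon chain that includes the –OH group and the multiple bond has 9 carbons, so the parent hydride is nonane.
An alcohol (–OH) is the principal characteristic group, giving the suffix -ol.
A C=C double bond in the chain gives the infix -ene-.
The numbering direction is chosen so that numbering from this end puts the hydroxyl group at C-4 rather than C-6.
That gives the hydroxyl at C-4; the double bond between C-1 and C-2; an ethyl group at C-5; a methyl group at C-7.
The substituents are ordered alphabetically, ignoring any di-/tri- multipliers.
Assembling the pieces gives 5-ethyl-7-methylnon-1-en-4-ol.

5-ethyl-7-methylnon-1-en-4-ol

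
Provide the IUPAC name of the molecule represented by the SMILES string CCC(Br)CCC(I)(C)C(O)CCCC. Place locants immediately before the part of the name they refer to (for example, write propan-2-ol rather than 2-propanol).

9-bromo-6-iodo-6-methylundecan-5-ol

Counting along the main chain through the –OH group gives 11 carbons: the parent is undecane.
The highest-priority functional group is an alcohol (–OH), so the name ends in -ol.
Number the chain so that numbering from this end puts the hydroxyl group at C-5 rather than C-7.
That gives the hydroxyl at C-5; a bromo group at C-9; an iodo group at C-6; a methyl group at C-6.
Substituent prefixes are cited in alphabetical order (multiplying prefixes like di-/tri- are ignored for ordering).
Assembling the pieces gives 9-bromo-6-iodo-6-methylundecan-5-ol.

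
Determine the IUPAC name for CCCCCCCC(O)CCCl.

The longest chain bearing the –OH group is 10 carbons long (decane).
The highest-priority functional group is an alcohol (–OH), so the name ends in -ol.
Choose the numbering such that numbering from this end puts the hydroxyl group at C-3 rather than C-8.
With this numbering: the hydroxyl at C-3; a chloro group at C-1.
The name is 1-chlorodecan-3-ol.

1-chlorodecan-3-ol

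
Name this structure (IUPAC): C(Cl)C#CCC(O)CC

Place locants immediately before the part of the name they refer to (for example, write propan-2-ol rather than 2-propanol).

The longest chain bearing the –OH group and the multiple bond is 7 carbons long (heptane).
The highest-priority functional group is an alcohol (–OH), so the name ends in -ol.
A C≡C triple bond in the chain gives the infix -yne-.
Choose the numbering such that numbering from this end puts the hydroxyl group at C-3 rather than C-5.
With this numbering: the hydroxyl at C-3; the triple bond between C-5 and C-6; a chloro group at C-7.
The name is 7-chlorohept-5-yn-3-ol.

7-chlorohept-5-yn-3-ol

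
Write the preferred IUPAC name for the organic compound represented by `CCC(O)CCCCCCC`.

decan-3-ol

The longest chain bearing the –OH group is 10 carbons long (decane).
The highest-priority functional group is an alcohol (–OH), so the name ends in -ol.
Choose the numbering such that numbering from this end puts the hydroxyl group at C-3 rather than C-8.
With this numbering: the hydroxyl at C-3.
Assembling the pieces gives decan-3-ol.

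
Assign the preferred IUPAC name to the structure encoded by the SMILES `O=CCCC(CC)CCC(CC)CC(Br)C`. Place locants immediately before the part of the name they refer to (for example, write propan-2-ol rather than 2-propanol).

The longest carbon chain that includes the –CHO group has 10 carbons, so the parent hydride is decane.
The highest-priority functional group is an aldehyde (terminal –CHO), so the name ends in -al.
Choose the numbering such that the aldehyde carbon is C-1 by definition.
This places a bromo group at C-9; ethyl groups at C-4 and C-7.
Prefixes are listed alphabetically: bromo, ethyl.
Assembling the pieces gives 9-bromo-4,7-diethyldecanal.

9-bromo-4,7-diethyldecanal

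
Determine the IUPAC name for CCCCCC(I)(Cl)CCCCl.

The longest continuous carbon chain has 9 atoms, so the parent hydride is nonane.
Number the chain so that the substituent locant set {1,4,4} is lower than {6,6,9} at the first point of difference.
This places chloro groups at C-1 and C-4; an iodo group at C-4.
Substituent prefixes are cited in alphabetical order (multiplying prefixes like di-/tri- are ignored for ordering).
The name is 1,4-dichloro-4-iodononane.

1,4-dichloro-4-iodononane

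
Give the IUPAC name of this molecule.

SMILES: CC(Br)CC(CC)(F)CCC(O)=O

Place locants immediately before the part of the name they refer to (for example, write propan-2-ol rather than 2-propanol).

The longest chain bearing the –COOH group is 7 carbons long (heptane).
A carboxylic acid (terminal –COOH) is the principal characteristic group, giving the suffix -oic acid.
Choose the numbering such that the carboxylic acid carbon is C-1 by definition.
This places a bromo group at C-6; an ethyl group at C-4; a fluoro group at C-4.
Prefixes are listed alphabetically: bromo, ethyl, fluoro.
The name is 6-bromo-4-ethyl-4-fluoroheptanoic acid.

6-bromo-4-ethyl-4-fluoroheptanoic acid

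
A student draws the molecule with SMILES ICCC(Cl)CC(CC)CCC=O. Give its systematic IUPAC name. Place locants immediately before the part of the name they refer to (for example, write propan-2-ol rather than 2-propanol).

The longest chain bearing the –CHO group is 8 carbons long (octane).
The principal characteristic group is an aldehyde (terminal –CHO), named with the suffix -al.
Choose the numbering such that the aldehyde carbon is C-1 by definition.
This places a chloro group at C-6; an ethyl group at C-4; an iodo group at C-8.
The substituents are ordered alphabetically, ignoring any di-/tri- multipliers.
Assembling the pieces gives 6-chloro-4-ethyl-8-iodooctanal.

6-chloro-4-ethyl-8-iodooctanal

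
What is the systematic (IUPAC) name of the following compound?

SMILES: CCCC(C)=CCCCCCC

The longest chain bearing the multiple bond is 11 carbons long (undecane).
The chain contains a C=C double bond, so the unsaturation ending is -ene.
Choose the numbering such that numbering from this end puts the double bond at C-4 rather than C-7.
This places the double bond between C-4 and C-5; a methyl group at C-4.
Putting it together: 4-methylundec-4-ene.

4-methylundec-4-ene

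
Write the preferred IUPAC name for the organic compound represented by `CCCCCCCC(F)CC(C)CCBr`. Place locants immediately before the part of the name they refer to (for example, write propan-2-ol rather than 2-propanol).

1-bromo-5-fluoro-3-methyldodecane

The longest continuous carbon chain has 12 atoms, so the parent hydride is dodecane.
Choose the numbering such that the substituent locant set {1,3,5} is lower than {8,10,12} at the first point of difference.
This places a bromo group at C-1; a fluoro group at C-5; a methyl group at C-3.
The substituents are ordered alphabetically, ignoring any di-/tri- multipliers.
The name is 1-bromo-5-fluoro-3-methyldodecane.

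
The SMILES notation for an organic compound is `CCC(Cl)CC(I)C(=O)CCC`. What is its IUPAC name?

The longest carbon chain that includes the carbonyl has 9 carbons, so the parent hydride is nonane.
The principal characteristic group is a ketone (C=O on an internal carbon), named with the suffix -one.
Number the chain so that numbering from this end puts the carbonyl group at C-4 rather than C-6.
That gives the carbonyl at C-4; a chloro group at C-7; an iodo group at C-5.
Prefixes are listed alphabetically: chloro, iodo.
The name is 7-chloro-5-iodononan-4-one.

7-chloro-5-iodononan-4-one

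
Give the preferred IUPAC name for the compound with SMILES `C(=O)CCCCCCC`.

The longest chain bearing the –CHO group is 8 carbons long (octane).
The highest-priority functional group is an aldehyde (terminal –CHO), so the name ends in -al.
The numbering direction is chosen so that the aldehyde carbon is C-1 by definition.
Putting it together: octanal.

octanal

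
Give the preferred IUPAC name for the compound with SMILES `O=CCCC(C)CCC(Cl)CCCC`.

Counting along the main chain through the –CHO group gives 11 carbons: the parent is undecane.
The highest-priority functional group is an aldehyde (terminal –CHO), so the name ends in -al.
The numbering direction is chosen so that the aldehyde carbon is C-1 by definition.
With this numbering: a chloro group at C-7; a methyl group at C-4.
Prefixes are listed alphabetically: chloro, methyl.
Assembling the pieces gives 7-chloro-4-methylundecanal.

7-chloro-4-methylundecanal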